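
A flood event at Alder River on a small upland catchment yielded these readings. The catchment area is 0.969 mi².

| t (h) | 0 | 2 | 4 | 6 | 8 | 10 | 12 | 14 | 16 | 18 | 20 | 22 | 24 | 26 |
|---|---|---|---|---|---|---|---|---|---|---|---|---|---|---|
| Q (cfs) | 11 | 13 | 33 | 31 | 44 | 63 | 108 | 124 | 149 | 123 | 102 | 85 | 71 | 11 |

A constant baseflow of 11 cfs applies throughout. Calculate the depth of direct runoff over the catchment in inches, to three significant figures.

d ≈ 2.60 in

Direct runoff: 0.0, 2.0, 22.0, 20.0, 33.0, 52.0, 97.0, 113.0, 138.0, 112.0, 91.0, 74.0, 60.0, 0.0 cfs; ΣQ_DR = 814.0 cfs.
V = ΣQ_DR · Δt = 814.0 × 7200 s = 5.861 × 10^6 ft³.
Over A = 0.969 mi², depth = V / A = 2.60 in.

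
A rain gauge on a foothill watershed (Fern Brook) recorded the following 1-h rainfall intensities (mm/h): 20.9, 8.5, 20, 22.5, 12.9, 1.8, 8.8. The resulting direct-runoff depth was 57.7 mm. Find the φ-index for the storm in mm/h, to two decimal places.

φ ≈ 5.98 mm/h

Only the 6 blocks with intensity above φ contribute runoff: 20.9, 8.5, 20, 22.5, 12.9, 8.8 mm/h.
Σ(I−φ)·Δt = d  ⇒  (20.9+8.5+20+22.5+12.9+8.8 − 6φ)·1 = 57.7
φ = (93.60 − 57.7/1) / 6 = 5.98 mm/h.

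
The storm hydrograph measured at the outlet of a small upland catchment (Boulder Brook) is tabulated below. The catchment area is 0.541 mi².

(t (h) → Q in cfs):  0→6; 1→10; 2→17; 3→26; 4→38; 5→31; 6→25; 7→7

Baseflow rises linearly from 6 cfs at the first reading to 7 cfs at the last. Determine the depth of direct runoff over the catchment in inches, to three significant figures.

d ≈ 0.309 in

Direct runoff: 0.00, 3.86, 10.71, 19.57, 31.43, 24.29, 18.14, 0.00 cfs; ΣQ_DR = 108.0 cfs.
V = ΣQ_DR · Δt = 108.0 × 3600 s = 3.888 × 10^5 ft³.
Over A = 0.541 mi², depth = V / A = 0.309 in.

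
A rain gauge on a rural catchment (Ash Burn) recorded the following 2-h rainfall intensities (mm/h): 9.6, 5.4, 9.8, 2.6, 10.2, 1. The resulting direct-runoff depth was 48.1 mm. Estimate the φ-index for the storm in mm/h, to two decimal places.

φ ≈ 2.74 mm/h

Only the 4 blocks with intensity above φ contribute runoff: 9.6, 5.4, 9.8, 10.2 mm/h.
Σ(I−φ)·Δt = d  ⇒  (9.6+5.4+9.8+10.2 − 4φ)·2 = 48.1
φ = (35.00 − 48.1/2) / 4 = 2.74 mm/h.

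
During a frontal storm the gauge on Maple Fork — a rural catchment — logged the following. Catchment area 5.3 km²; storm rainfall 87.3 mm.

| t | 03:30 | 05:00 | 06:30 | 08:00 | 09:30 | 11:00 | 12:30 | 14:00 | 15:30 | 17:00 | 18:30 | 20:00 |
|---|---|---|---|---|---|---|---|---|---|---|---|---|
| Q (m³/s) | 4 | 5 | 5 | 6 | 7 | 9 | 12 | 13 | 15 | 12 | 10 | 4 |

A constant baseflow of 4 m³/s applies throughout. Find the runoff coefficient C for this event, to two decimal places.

C ≈ 0.63

ΣQ_DR = 54.00 m³/s; V = ΣQ_DR·Δt = 2.916 × 10^5 m³.
Runoff depth d = V / A = 55.02 mm.
C = d / P = 55.02 / 87.3 = 0.63.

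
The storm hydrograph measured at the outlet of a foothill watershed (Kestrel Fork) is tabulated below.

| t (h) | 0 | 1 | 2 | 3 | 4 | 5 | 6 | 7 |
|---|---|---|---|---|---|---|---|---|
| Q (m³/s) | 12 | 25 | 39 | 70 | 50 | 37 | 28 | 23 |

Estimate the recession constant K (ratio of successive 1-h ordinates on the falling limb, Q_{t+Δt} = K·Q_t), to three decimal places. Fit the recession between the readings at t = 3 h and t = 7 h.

Using the recession-limb readings at t = 3 h and t = 7 h: Q falls from 70 to 23 m³/s over 4 intervals.
K = (Q₂/Q₁)^(1/4) = (23/70)^(1/4) = 0.757.

K ≈ 0.757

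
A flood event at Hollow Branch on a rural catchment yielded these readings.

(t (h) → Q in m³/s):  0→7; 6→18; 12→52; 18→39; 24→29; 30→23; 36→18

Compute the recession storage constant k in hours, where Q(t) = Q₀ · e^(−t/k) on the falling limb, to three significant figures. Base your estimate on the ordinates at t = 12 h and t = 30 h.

k ≈ 22.1 h

On the falling limb, Q drops from 52 to 23 m³/s between t = 12 h and t = 30 h (Δt = 18 h).
k = −Δt / ln(Q₂/Q₁) = −18 / ln(23/52) = 22.1 h.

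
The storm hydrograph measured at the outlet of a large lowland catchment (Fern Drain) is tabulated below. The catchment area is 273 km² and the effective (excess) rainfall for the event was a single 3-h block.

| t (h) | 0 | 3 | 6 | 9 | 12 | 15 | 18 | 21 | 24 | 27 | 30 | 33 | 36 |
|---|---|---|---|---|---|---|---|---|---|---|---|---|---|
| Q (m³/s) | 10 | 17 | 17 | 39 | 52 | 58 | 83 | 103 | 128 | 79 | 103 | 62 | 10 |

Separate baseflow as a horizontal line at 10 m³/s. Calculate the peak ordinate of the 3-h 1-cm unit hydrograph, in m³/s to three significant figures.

U_p ≈ 47.3 m³/s

Direct runoff: 0.0, 7.0, 7.0, 29.0, 42.0, 48.0, 73.0, 93.0, 118.0, 69.0, 93.0, 52.0, 0.0 m³/s; ΣQ_DR = 631.0 m³/s, peak = 118.0 m³/s.
Runoff depth d = ΣQ_DR·Δt / A = 631.0 × 10800 / (273 km²) = 24.96 mm.
The 1-cm UH is the DRH scaled by (10 mm)/d, so U_p = 118.0 × 10/24.96 = 47.3 m³/s.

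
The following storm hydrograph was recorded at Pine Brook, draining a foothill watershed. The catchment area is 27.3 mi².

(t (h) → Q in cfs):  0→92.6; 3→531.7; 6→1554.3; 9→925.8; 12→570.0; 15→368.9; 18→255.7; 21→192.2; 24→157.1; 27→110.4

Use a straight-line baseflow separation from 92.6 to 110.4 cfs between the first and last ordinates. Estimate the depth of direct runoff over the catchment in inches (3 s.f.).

Direct runoff: 0.00, 437.12, 1457.74, 827.27, 469.49, 266.41, 151.23, 85.76, 48.68, 0.00 cfs; ΣQ_DR = 3744 cfs.
V = ΣQ_DR · Δt = 3744 × 10800 s = 4.043 × 10^7 ft³.
Over A = 27.3 mi², depth = V / A = 0.637 in.

d ≈ 0.637 in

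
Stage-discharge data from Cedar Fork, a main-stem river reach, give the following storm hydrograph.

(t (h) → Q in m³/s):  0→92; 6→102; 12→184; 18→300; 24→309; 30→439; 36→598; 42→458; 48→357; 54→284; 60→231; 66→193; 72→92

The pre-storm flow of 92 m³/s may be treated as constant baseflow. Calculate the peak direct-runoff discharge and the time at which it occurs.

Q_p = 506.0 m³/s at t = 36 h

Subtracting baseflow gives direct-runoff ordinates: 0.0, 10.0, 92.0, 208.0, 217.0, 347.0, 506.0, 366.0, 265.0, 192.0, 139.0, 101.0, 0.0 m³/s.
The maximum is 506.0 m³/s, occurring at the reading for t = 36 h.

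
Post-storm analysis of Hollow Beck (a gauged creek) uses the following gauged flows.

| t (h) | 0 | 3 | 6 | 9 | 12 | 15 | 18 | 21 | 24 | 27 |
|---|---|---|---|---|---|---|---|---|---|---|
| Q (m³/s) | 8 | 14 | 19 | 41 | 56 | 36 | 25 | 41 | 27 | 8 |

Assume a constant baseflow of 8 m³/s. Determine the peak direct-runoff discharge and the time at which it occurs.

Subtracting baseflow gives direct-runoff ordinates: 0.0, 6.0, 11.0, 33.0, 48.0, 28.0, 17.0, 33.0, 19.0, 0.0 m³/s.
The maximum is 48.0 m³/s, occurring at the reading for t = 12 h.

Q_p = 48.0 m³/s at t = 12 h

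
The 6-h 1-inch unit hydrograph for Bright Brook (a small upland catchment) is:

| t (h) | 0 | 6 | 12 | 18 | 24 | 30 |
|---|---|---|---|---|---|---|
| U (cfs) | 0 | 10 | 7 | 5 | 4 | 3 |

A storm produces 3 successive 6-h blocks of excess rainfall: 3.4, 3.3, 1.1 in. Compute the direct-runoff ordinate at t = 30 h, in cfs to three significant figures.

By discrete convolution, Q_j = Σ (P_i / 1 in) · U_{j−i}.
At t = 30 h (j=5): Q = (3.4/1)·3 + (3.3/1)·4 + (1.1/1)·5 = 28.9 cfs.

Q ≈ 28.9 cfs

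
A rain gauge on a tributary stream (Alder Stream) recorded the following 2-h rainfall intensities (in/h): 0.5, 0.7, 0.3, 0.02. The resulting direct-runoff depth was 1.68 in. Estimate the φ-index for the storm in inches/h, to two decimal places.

Only the 3 blocks with intensity above φ contribute runoff: 0.5, 0.7, 0.3 in/h.
Σ(I−φ)·Δt = d  ⇒  (0.5+0.7+0.3 − 3φ)·2 = 1.68
φ = (1.500 − 1.68/2) / 3 = 0.22 in/h.

φ ≈ 0.22 in/h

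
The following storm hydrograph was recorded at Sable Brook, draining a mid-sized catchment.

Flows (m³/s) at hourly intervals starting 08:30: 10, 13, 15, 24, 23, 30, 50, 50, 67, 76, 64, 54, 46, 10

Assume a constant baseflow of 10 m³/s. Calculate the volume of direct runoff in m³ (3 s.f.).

V ≈ 1.41 × 10^6 m³

Direct-runoff ordinates (Q − Q_b): 0.0, 3.0, 5.0, 14.0, 13.0, 20.0, 40.0, 40.0, 57.0, 66.0, 54.0, 44.0, 36.0, 0.0 m³/s.
ΣQ_DR = 392.0 m³/s.
With Δt = 1 h = 3600 s, V = ΣQ_DR · Δt = 392.0 × 3600 = 1.41 × 10^6 m³.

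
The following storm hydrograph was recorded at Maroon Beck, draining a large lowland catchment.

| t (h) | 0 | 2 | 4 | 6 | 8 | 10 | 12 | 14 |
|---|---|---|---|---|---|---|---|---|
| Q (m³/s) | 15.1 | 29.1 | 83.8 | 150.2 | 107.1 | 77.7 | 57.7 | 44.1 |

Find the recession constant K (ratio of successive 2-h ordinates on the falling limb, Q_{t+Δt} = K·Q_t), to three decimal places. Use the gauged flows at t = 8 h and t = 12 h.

K ≈ 0.734

Using the recession-limb readings at t = 8 h and t = 12 h: Q falls from 107.1 to 57.7 m³/s over 2 intervals.
K = (Q₂/Q₁)^(1/2) = (57.7/107.1)^(1/2) = 0.734.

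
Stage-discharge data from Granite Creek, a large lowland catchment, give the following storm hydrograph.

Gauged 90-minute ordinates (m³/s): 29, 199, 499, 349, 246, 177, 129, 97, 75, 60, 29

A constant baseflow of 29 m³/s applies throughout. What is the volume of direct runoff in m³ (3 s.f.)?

Direct-runoff ordinates (Q − Q_b): 0.0, 170.0, 470.0, 320.0, 217.0, 148.0, 100.0, 68.0, 46.0, 31.0, 0.0 m³/s.
ΣQ_DR = 1570 m³/s.
With Δt = 1.5 h = 5400 s, V = ΣQ_DR · Δt = 1570 × 5400 = 8.48 × 10^6 m³.

V ≈ 8.48 × 10^6 m³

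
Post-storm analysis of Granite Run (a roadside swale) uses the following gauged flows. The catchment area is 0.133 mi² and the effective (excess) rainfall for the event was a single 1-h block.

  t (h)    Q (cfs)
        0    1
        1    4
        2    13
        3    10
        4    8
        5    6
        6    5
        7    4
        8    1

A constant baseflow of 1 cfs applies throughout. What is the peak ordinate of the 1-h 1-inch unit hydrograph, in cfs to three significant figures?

Direct runoff: 0.0, 3.0, 12.0, 9.0, 7.0, 5.0, 4.0, 3.0, 0.0 cfs; ΣQ_DR = 43.00 cfs, peak = 12.0 cfs.
Runoff depth d = ΣQ_DR·Δt / A = 43.00 × 3600 / (0.133 mi²) = 0.5010 in.
The 1-inch UH is the DRH scaled by (1 in)/d, so U_p = 12.0 × 1/0.5010 = 24.0 cfs.

U_p ≈ 24.0 cfs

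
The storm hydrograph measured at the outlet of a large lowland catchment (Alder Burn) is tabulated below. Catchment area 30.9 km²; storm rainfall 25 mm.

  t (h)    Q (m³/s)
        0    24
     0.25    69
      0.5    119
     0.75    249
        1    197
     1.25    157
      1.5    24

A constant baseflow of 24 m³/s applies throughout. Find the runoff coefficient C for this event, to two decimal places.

C ≈ 0.78

ΣQ_DR = 671.0 m³/s; V = ΣQ_DR·Δt = 6.039 × 10^5 m³.
Runoff depth d = V / A = 19.54 mm.
C = d / P = 19.54 / 25 = 0.78.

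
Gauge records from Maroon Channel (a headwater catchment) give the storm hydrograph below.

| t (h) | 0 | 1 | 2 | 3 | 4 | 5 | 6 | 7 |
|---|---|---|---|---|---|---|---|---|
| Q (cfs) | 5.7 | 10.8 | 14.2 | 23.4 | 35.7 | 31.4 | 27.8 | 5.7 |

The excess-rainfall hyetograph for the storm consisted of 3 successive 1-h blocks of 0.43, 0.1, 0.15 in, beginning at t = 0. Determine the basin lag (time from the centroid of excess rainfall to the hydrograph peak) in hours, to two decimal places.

Centroid of excess rainfall: t_c = Σ P_i·t̄_i / ΣP_i = 1.0882 h (block centres at 0.5, 1.5, 2.5 h).
Hydrograph peak occurs at t = 4 h, so basin lag t_L = 4 − 1.0882 = 2.91 h.

t_L ≈ 2.91 h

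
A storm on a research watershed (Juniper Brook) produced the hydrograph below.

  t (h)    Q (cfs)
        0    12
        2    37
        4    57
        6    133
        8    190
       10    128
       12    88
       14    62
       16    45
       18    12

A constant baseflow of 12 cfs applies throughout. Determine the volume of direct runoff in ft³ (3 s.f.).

Direct-runoff ordinates (Q − Q_b): 0.0, 25.0, 45.0, 121.0, 178.0, 116.0, 76.0, 50.0, 33.0, 0.0 cfs.
ΣQ_DR = 644.0 cfs.
With Δt = 2 h = 7200 s, V = ΣQ_DR · Δt = 644.0 × 7200 = 4.64 × 10^6 ft³.

V ≈ 4.64 × 10^6 ft³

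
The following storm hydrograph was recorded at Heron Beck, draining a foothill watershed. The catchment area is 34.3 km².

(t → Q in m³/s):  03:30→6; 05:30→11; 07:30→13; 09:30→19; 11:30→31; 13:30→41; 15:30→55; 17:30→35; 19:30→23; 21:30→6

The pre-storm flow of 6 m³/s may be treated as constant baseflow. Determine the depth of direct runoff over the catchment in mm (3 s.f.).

Direct runoff: 0.0, 5.0, 7.0, 13.0, 25.0, 35.0, 49.0, 29.0, 17.0, 0.0 m³/s; ΣQ_DR = 180.0 m³/s.
V = ΣQ_DR · Δt = 180.0 × 7200 s = 1.296 × 10^6 m³.
Over A = 34.3 km², depth = V / A = 37.8 mm.

d ≈ 37.8 mm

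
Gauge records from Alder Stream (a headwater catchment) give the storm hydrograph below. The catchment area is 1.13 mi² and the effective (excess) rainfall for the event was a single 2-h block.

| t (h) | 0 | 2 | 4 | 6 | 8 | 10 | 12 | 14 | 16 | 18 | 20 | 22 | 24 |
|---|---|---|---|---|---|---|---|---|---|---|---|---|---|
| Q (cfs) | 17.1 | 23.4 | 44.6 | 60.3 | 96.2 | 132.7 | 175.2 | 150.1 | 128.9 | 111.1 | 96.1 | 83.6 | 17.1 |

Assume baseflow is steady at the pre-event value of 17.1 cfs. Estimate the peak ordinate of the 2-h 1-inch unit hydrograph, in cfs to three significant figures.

U_p ≈ 63.1 cfs

Direct runoff: 0.0, 6.3, 27.5, 43.2, 79.1, 115.6, 158.1, 133.0, 111.8, 94.0, 79.0, 66.5, 0.0 cfs; ΣQ_DR = 914.1 cfs, peak = 158.1 cfs.
Runoff depth d = ΣQ_DR·Δt / A = 914.1 × 7200 / (1.13 mi²) = 2.507 in.
The 1-inch UH is the DRH scaled by (1 in)/d, so U_p = 158.1 × 1/2.507 = 63.1 cfs.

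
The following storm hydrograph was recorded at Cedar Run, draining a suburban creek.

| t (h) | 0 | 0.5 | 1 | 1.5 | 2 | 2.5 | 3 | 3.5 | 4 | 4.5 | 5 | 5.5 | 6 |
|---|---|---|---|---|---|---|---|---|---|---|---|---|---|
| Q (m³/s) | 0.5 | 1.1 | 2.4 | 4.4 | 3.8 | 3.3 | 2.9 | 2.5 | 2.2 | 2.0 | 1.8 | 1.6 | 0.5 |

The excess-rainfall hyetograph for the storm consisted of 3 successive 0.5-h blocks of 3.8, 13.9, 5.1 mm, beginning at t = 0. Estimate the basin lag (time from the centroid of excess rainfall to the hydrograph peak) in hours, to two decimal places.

Centroid of excess rainfall: t_c = Σ P_i·t̄_i / ΣP_i = 0.7785 h (block centres at 0.25, 0.75, 1.25 h).
Hydrograph peak occurs at t = 1.5 h, so basin lag t_L = 1.5 − 0.7785 = 0.72 h.

t_L ≈ 0.72 h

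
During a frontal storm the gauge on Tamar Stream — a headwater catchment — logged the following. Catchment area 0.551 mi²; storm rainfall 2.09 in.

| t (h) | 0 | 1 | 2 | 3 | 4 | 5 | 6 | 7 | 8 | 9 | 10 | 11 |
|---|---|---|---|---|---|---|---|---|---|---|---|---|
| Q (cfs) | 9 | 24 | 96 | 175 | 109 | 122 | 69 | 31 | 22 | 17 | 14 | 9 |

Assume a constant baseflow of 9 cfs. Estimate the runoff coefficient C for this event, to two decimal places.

C ≈ 0.79

ΣQ_DR = 589.0 cfs; V = ΣQ_DR·Δt = 2.120 × 10^6 ft³.
Runoff depth d = V / A = 1.656 in.
C = d / P = 1.656 / 2.09 = 0.79.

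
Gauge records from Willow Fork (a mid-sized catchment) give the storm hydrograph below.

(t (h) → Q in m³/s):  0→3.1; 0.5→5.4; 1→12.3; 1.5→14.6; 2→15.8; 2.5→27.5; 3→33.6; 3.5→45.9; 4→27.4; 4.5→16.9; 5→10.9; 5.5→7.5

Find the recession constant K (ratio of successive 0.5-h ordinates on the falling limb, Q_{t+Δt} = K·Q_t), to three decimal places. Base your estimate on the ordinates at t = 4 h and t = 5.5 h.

K ≈ 0.649

Using the recession-limb readings at t = 4 h and t = 5.5 h: Q falls from 27.4 to 7.5 m³/s over 3 intervals.
K = (Q₂/Q₁)^(1/3) = (7.5/27.4)^(1/3) = 0.649.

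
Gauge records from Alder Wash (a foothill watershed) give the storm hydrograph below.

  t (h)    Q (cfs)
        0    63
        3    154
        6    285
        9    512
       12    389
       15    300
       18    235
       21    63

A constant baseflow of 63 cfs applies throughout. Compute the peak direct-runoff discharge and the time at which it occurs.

Subtracting baseflow gives direct-runoff ordinates: 0.0, 91.0, 222.0, 449.0, 326.0, 237.0, 172.0, 0.0 cfs.
The maximum is 449.0 cfs, occurring at the reading for t = 9 h.

Q_p = 449.0 cfs at t = 9 h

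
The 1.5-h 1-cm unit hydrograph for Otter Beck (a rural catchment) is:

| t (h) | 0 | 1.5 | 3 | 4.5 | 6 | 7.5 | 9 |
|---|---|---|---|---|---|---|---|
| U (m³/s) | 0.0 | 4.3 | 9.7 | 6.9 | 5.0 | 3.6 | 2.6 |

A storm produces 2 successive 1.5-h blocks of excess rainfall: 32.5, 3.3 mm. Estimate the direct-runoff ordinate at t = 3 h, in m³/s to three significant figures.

By discrete convolution, Q_j = Σ (P_i / 10 mm) · U_{j−i}.
At t = 3 h (j=2): Q = (32.5/10)·9.7 + (3.3/10)·4.3 = 32.9 m³/s.

Q ≈ 32.9 m³/s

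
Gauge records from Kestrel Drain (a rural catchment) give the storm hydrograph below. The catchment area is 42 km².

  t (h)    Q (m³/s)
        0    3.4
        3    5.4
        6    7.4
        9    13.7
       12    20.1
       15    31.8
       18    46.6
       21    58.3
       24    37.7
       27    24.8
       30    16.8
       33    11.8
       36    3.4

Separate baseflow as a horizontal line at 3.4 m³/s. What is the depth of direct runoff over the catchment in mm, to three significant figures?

Direct runoff: 0.0, 2.0, 4.0, 10.3, 16.7, 28.4, 43.2, 54.9, 34.3, 21.4, 13.4, 8.4, 0.0 m³/s; ΣQ_DR = 237.0 m³/s.
V = ΣQ_DR · Δt = 237.0 × 10800 s = 2.560 × 10^6 m³.
Over A = 42 km², depth = V / A = 60.9 mm.

d ≈ 60.9 mm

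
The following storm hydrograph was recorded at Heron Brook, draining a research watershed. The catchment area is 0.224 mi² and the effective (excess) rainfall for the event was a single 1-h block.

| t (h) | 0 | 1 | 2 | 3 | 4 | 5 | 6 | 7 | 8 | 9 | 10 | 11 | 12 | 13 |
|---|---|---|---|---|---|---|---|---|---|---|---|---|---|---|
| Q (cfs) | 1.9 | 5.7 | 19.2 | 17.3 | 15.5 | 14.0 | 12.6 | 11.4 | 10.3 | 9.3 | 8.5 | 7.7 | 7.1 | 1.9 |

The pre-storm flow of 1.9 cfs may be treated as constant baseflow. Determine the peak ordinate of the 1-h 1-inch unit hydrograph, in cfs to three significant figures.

U_p ≈ 21.6 cfs

Direct runoff: 0.0, 3.8, 17.3, 15.4, 13.6, 12.1, 10.7, 9.5, 8.4, 7.4, 6.6, 5.8, 5.2, 0.0 cfs; ΣQ_DR = 115.8 cfs, peak = 17.3 cfs.
Runoff depth d = ΣQ_DR·Δt / A = 115.8 × 3600 / (0.224 mi²) = 0.8011 in.
The 1-inch UH is the DRH scaled by (1 in)/d, so U_p = 17.3 × 1/0.8011 = 21.6 cfs.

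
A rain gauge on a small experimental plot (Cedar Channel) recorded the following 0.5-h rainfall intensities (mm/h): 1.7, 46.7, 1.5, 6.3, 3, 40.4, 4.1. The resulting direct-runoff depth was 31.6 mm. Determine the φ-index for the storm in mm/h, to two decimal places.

φ ≈ 11.95 mm/h

Only the 2 blocks with intensity above φ contribute runoff: 46.7, 40.4 mm/h.
Σ(I−φ)·Δt = d  ⇒  (46.7+40.4 − 2φ)·0.5 = 31.6
φ = (87.10 − 31.6/0.5) / 2 = 11.95 mm/h.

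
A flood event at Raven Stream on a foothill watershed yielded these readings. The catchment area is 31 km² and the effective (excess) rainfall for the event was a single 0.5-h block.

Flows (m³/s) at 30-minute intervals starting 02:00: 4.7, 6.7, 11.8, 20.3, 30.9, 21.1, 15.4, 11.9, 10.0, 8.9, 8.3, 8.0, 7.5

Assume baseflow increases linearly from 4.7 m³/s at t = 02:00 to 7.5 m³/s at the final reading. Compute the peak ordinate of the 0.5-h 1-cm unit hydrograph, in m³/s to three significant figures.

Direct runoff: 0.00, 1.77, 6.63, 14.90, 25.27, 15.23, 9.30, 5.57, 3.43, 2.10, 1.27, 0.73, 0.00 m³/s; ΣQ_DR = 86.20 m³/s, peak = 25.27 m³/s.
Runoff depth d = ΣQ_DR·Δt / A = 86.20 × 1800 / (31 km²) = 5.005 mm.
The 1-cm UH is the DRH scaled by (10 mm)/d, so U_p = 25.27 × 10/5.005 = 50.5 m³/s.

U_p ≈ 50.5 m³/s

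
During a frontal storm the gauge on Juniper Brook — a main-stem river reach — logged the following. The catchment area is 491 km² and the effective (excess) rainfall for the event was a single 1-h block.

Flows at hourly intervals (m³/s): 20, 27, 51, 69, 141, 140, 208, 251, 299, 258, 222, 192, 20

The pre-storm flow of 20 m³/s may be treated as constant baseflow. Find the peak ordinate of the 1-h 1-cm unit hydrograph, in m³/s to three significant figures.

U_p ≈ 232 m³/s

Direct runoff: 0.0, 7.0, 31.0, 49.0, 121.0, 120.0, 188.0, 231.0, 279.0, 238.0, 202.0, 172.0, 0.0 m³/s; ΣQ_DR = 1638 m³/s, peak = 279.0 m³/s.
Runoff depth d = ΣQ_DR·Δt / A = 1638 × 3600 / (491 km²) = 12.01 mm.
The 1-cm UH is the DRH scaled by (10 mm)/d, so U_p = 279.0 × 10/12.01 = 232 m³/s.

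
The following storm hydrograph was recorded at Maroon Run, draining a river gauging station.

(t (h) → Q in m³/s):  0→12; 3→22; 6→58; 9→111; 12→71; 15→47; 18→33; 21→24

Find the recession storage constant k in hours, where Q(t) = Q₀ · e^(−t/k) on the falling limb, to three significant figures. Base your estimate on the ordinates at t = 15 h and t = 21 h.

On the falling limb, Q drops from 47 to 24 m³/s between t = 15 h and t = 21 h (Δt = 6 h).
k = −Δt / ln(Q₂/Q₁) = −6 / ln(24/47) = 8.93 h.

k ≈ 8.93 h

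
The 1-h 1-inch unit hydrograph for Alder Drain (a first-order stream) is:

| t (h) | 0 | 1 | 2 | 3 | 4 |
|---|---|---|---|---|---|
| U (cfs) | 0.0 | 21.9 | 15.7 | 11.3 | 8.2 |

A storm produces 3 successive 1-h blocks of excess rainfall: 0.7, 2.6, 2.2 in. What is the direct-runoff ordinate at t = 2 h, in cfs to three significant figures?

Q ≈ 67.9 cfs

By discrete convolution, Q_j = Σ (P_i / 1 in) · U_{j−i}.
At t = 2 h (j=2): Q = (0.7/1)·15.7 + (2.6/1)·21.9 + (2.2/1)·0.0 = 67.9 cfs.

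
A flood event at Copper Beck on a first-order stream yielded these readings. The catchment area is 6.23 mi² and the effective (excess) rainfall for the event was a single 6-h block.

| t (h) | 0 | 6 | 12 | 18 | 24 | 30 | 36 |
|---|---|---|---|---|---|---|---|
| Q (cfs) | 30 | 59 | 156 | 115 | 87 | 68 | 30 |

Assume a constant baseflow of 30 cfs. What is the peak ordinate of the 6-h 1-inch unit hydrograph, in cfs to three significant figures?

Direct runoff: 0.0, 29.0, 126.0, 85.0, 57.0, 38.0, 0.0 cfs; ΣQ_DR = 335.0 cfs, peak = 126.0 cfs.
Runoff depth d = ΣQ_DR·Δt / A = 335.0 × 21600 / (6.23 mi²) = 0.4999 in.
The 1-inch UH is the DRH scaled by (1 in)/d, so U_p = 126.0 × 1/0.4999 = 252 cfs.

U_p ≈ 252 cfs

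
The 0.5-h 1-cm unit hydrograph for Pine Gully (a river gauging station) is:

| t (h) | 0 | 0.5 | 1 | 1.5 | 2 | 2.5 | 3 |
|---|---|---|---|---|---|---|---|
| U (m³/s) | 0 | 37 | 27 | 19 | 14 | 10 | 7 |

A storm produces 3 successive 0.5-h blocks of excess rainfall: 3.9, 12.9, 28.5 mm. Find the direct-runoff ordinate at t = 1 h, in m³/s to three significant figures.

Q ≈ 58.3 m³/s

By discrete convolution, Q_j = Σ (P_i / 10 mm) · U_{j−i}.
At t = 1 h (j=2): Q = (3.9/10)·27 + (12.9/10)·37 + (28.5/10)·0 = 58.3 m³/s.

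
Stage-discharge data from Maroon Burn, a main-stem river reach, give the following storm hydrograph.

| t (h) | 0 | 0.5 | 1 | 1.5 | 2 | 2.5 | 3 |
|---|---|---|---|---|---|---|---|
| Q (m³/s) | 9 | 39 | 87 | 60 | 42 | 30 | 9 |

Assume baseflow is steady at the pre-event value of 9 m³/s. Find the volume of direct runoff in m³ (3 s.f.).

Direct-runoff ordinates (Q − Q_b): 0.0, 30.0, 78.0, 51.0, 33.0, 21.0, 0.0 m³/s.
ΣQ_DR = 213.0 m³/s.
With Δt = 0.5 h = 1800 s, V = ΣQ_DR · Δt = 213.0 × 1800 = 3.83 × 10^5 m³.

V ≈ 3.83 × 10^5 m³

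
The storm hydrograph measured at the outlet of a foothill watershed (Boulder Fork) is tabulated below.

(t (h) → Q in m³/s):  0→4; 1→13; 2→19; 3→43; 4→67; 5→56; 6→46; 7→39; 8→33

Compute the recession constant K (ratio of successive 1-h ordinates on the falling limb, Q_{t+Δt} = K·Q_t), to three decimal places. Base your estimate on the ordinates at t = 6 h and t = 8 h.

Using the recession-limb readings at t = 6 h and t = 8 h: Q falls from 46 to 33 m³/s over 2 intervals.
K = (Q₂/Q₁)^(1/2) = (33/46)^(1/2) = 0.847.

K ≈ 0.847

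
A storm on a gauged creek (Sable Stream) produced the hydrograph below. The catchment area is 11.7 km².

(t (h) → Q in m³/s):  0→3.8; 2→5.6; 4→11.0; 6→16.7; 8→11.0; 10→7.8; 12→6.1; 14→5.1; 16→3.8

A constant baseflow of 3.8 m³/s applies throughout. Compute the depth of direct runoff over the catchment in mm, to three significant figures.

d ≈ 22.6 mm

Direct runoff: 0.0, 1.8, 7.2, 12.9, 7.2, 4.0, 2.3, 1.3, 0.0 m³/s; ΣQ_DR = 36.70 m³/s.
V = ΣQ_DR · Δt = 36.70 × 7200 s = 2.642 × 10^5 m³.
Over A = 11.7 km², depth = V / A = 22.6 mm.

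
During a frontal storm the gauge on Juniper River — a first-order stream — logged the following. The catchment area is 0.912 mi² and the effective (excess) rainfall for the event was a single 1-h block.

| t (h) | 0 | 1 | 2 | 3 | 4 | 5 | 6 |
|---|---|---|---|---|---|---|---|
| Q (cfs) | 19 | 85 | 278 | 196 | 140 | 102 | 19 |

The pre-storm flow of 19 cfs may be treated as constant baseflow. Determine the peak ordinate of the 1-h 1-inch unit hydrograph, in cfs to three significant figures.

U_p ≈ 216 cfs

Direct runoff: 0.0, 66.0, 259.0, 177.0, 121.0, 83.0, 0.0 cfs; ΣQ_DR = 706.0 cfs, peak = 259.0 cfs.
Runoff depth d = ΣQ_DR·Δt / A = 706.0 × 3600 / (0.912 mi²) = 1.200 in.
The 1-inch UH is the DRH scaled by (1 in)/d, so U_p = 259.0 × 1/1.200 = 216 cfs.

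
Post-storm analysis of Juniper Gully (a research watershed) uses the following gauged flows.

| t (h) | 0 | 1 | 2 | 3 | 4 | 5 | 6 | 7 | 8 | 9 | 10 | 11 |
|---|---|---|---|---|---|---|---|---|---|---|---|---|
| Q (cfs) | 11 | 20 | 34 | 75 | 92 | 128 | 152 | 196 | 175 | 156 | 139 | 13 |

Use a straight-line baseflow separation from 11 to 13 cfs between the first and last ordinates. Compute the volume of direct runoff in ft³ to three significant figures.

Direct-runoff ordinates (Q − Q_b): 0.00, 8.82, 22.64, 63.45, 80.27, 116.09, 139.91, 183.73, 162.55, 143.36, 126.18, 0.00 cfs.
ΣQ_DR = 1047 cfs.
With Δt = 1 h = 3600 s, V = ΣQ_DR · Δt = 1047 × 3600 = 3.77 × 10^6 ft³.

V ≈ 3.77 × 10^6 ft³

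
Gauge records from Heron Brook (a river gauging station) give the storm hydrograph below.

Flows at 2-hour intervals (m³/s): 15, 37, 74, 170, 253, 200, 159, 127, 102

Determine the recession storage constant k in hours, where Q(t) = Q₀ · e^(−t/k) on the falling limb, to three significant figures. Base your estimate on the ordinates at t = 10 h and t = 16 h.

k ≈ 8.91 h

On the falling limb, Q drops from 200 to 102 m³/s between t = 10 h and t = 16 h (Δt = 6 h).
k = −Δt / ln(Q₂/Q₁) = −6 / ln(102/200) = 8.91 h.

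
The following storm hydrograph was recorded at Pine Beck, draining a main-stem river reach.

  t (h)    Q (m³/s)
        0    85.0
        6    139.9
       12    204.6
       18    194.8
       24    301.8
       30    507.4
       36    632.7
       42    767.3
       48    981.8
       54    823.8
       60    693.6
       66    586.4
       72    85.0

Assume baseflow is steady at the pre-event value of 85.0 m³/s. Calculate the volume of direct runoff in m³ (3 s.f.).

V ≈ 1.06 × 10^8 m³

Direct-runoff ordinates (Q − Q_b): 0.0, 54.9, 119.6, 109.8, 216.8, 422.4, 547.7, 682.3, 896.8, 738.8, 608.6, 501.4, 0.0 m³/s.
ΣQ_DR = 4899 m³/s.
With Δt = 6 h = 21600 s, V = ΣQ_DR · Δt = 4899 × 21600 = 1.06 × 10^8 m³.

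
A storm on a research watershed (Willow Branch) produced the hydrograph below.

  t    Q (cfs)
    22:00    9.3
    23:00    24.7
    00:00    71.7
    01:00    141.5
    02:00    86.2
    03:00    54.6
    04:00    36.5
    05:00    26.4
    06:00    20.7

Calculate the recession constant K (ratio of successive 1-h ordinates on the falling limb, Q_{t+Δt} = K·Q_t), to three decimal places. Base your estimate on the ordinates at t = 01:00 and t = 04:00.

Using the recession-limb readings at t = 01:00 and t = 04:00: Q falls from 141.5 to 36.5 cfs over 3 intervals.
K = (Q₂/Q₁)^(1/3) = (36.5/141.5)^(1/3) = 0.637.

K ≈ 0.637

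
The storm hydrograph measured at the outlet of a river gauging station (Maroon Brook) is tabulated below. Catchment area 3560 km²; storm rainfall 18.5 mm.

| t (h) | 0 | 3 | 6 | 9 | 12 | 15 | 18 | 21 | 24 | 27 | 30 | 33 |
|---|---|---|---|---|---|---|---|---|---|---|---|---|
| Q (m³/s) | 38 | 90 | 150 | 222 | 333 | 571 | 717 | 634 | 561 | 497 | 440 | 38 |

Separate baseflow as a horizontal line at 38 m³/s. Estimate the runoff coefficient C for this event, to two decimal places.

ΣQ_DR = 3835 m³/s; V = ΣQ_DR·Δt = 4.142 × 10^7 m³.
Runoff depth d = V / A = 11.63 mm.
C = d / P = 11.63 / 18.5 = 0.63.

C ≈ 0.63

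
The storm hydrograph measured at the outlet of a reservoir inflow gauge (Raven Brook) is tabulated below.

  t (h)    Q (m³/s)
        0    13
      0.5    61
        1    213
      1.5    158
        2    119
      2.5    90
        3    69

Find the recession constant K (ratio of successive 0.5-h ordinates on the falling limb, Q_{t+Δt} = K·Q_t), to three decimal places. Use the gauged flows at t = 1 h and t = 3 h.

K ≈ 0.754

Using the recession-limb readings at t = 1 h and t = 3 h: Q falls from 213 to 69 m³/s over 4 intervals.
K = (Q₂/Q₁)^(1/4) = (69/213)^(1/4) = 0.754.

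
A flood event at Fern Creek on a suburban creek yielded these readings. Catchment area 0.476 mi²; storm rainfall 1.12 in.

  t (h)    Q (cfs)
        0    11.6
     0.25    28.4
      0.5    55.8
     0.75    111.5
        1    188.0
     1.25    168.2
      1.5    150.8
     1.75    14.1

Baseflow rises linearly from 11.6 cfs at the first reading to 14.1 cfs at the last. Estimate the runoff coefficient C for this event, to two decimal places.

C ≈ 0.45

ΣQ_DR = 625.6 cfs; V = ΣQ_DR·Δt = 5.630 × 10^5 ft³.
Runoff depth d = V / A = 0.5091 in.
C = d / P = 0.5091 / 1.12 = 0.45.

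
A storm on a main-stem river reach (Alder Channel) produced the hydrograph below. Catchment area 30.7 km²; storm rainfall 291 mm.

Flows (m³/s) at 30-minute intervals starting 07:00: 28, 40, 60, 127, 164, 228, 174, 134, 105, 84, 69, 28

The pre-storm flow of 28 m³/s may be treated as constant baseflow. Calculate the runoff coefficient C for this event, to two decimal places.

ΣQ_DR = 905.0 m³/s; V = ΣQ_DR·Δt = 1.629 × 10^6 m³.
Runoff depth d = V / A = 53.06 mm.
C = d / P = 53.06 / 291 = 0.18.

C ≈ 0.18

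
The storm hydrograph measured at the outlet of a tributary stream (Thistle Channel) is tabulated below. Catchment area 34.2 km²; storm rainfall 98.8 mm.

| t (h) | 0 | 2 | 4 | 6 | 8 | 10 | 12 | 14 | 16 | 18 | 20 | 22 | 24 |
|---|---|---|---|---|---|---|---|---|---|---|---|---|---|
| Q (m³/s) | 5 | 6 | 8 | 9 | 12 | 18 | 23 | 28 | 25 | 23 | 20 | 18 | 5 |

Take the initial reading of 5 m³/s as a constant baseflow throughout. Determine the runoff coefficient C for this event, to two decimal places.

ΣQ_DR = 135.0 m³/s; V = ΣQ_DR·Δt = 9.720 × 10^5 m³.
Runoff depth d = V / A = 28.42 mm.
C = d / P = 28.42 / 98.8 = 0.29.

C ≈ 0.29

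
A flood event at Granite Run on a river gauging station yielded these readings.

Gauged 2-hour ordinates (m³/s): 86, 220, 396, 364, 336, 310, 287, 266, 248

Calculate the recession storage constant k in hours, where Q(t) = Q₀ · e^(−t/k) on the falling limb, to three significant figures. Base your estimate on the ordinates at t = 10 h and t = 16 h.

On the falling limb, Q drops from 310 to 248 m³/s between t = 10 h and t = 16 h (Δt = 6 h).
k = −Δt / ln(Q₂/Q₁) = −6 / ln(248/310) = 26.9 h.

k ≈ 26.9 h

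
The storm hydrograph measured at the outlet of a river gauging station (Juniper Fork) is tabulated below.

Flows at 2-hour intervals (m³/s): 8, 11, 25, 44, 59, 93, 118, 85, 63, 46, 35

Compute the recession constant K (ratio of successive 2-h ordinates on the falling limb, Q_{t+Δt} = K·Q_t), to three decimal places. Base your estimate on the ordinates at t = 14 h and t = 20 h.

Using the recession-limb readings at t = 14 h and t = 20 h: Q falls from 85 to 35 m³/s over 3 intervals.
K = (Q₂/Q₁)^(1/3) = (35/85)^(1/3) = 0.744.

K ≈ 0.744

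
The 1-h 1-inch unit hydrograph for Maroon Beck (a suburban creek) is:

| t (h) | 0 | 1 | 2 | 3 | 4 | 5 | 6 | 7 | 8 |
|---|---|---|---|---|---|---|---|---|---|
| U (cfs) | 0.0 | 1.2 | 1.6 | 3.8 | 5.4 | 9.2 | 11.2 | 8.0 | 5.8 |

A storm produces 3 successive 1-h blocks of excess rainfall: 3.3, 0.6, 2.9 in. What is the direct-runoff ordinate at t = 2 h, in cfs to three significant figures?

By discrete convolution, Q_j = Σ (P_i / 1 in) · U_{j−i}.
At t = 2 h (j=2): Q = (3.3/1)·1.6 + (0.6/1)·1.2 + (2.9/1)·0.0 = 6.00 cfs.

Q ≈ 6.00 cfs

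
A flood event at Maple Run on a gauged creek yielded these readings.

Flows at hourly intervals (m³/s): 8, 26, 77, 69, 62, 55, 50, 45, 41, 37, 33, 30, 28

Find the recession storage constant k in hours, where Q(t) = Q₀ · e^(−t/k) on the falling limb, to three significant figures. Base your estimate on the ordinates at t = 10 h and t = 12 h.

On the falling limb, Q drops from 33 to 28 m³/s between t = 10 h and t = 12 h (Δt = 2 h).
k = −Δt / ln(Q₂/Q₁) = −2 / ln(28/33) = 12.2 h.

k ≈ 12.2 h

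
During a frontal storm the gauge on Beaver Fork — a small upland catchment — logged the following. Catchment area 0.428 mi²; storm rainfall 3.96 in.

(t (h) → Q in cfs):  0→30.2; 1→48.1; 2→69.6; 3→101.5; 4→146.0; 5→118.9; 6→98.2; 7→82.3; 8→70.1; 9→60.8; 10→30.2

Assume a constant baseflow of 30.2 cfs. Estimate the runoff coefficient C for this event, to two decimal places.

ΣQ_DR = 523.7 cfs; V = ΣQ_DR·Δt = 1.885 × 10^6 ft³.
Runoff depth d = V / A = 1.896 in.
C = d / P = 1.896 / 3.96 = 0.48.

C ≈ 0.48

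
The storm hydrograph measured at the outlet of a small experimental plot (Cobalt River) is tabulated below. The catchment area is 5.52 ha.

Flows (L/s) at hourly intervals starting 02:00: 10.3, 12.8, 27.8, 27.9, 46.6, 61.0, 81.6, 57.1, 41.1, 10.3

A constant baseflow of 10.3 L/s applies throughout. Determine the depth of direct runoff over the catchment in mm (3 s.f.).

Direct runoff: 0.0, 2.5, 17.5, 17.6, 36.3, 50.7, 71.3, 46.8, 30.8, 0.0 L/s; ΣQ_DR = 273.5 L/s.
V = ΣQ_DR · Δt = 273.5 × 3600 s = 9.846 × 10^5 L.
Over A = 5.52 ha, depth = V / A = 17.8 mm.

d ≈ 17.8 mm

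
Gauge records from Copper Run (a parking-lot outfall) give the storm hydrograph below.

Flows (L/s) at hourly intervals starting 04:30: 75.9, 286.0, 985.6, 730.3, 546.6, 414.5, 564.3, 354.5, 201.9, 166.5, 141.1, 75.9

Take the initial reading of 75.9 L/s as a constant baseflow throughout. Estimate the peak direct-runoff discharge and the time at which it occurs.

Q_p = 909.7 L/s at t = 06:30

Subtracting baseflow gives direct-runoff ordinates: 0.0, 210.1, 909.7, 654.4, 470.7, 338.6, 488.4, 278.6, 126.0, 90.6, 65.2, 0.0 L/s.
The maximum is 909.7 L/s, occurring at the reading for t = 06:30.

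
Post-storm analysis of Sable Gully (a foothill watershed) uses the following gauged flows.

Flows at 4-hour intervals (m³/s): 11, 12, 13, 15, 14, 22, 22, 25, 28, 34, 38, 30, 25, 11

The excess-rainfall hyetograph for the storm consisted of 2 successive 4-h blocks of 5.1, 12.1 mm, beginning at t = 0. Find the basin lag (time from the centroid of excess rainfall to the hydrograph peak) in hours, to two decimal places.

Centroid of excess rainfall: t_c = Σ P_i·t̄_i / ΣP_i = 4.8140 h (block centres at 2, 6 h).
Hydrograph peak occurs at t = 40 h, so basin lag t_L = 40 − 4.8140 = 35.19 h.

t_L ≈ 35.19 h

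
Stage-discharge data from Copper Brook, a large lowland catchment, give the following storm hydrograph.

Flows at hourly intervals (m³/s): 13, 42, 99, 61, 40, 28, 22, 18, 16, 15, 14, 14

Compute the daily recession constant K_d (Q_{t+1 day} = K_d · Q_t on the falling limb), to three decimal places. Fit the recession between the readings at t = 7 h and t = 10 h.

Between t = 7 h and t = 10 h the flow falls from 18 to 14 m³/s over 3×1 h = 3 h.
Per-interval ratio K = (14/18)^(1/3) = 0.9196; K_d = K^(24/1) = 0.134.

K_d ≈ 0.134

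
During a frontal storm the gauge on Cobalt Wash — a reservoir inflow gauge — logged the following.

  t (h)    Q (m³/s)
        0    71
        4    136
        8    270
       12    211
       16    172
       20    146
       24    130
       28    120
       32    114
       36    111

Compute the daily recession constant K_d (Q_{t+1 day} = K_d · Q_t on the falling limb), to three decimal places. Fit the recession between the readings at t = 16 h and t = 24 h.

Between t = 16 h and t = 24 h the flow falls from 172 to 130 m³/s over 2×4 h = 8 h.
Per-interval ratio K = (130/172)^(1/2) = 0.8694; K_d = K^(24/4) = 0.432.

K_d ≈ 0.432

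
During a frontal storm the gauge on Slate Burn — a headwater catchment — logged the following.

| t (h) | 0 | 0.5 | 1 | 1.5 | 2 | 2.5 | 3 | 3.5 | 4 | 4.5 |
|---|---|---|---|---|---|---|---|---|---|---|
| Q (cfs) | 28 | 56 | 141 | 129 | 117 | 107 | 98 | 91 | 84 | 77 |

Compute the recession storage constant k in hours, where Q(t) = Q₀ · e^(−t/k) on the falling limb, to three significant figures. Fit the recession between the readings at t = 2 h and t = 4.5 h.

k ≈ 5.98 h

On the falling limb, Q drops from 117 to 77 cfs between t = 2 h and t = 4.5 h (Δt = 2.5 h).
k = −Δt / ln(Q₂/Q₁) = −2.5 / ln(77/117) = 5.98 h.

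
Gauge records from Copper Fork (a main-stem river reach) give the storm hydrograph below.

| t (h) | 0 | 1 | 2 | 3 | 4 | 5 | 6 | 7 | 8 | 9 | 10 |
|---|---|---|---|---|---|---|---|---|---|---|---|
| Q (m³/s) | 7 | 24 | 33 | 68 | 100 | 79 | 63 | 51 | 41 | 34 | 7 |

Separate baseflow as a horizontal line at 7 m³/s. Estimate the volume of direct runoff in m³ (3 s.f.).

V ≈ 1.55 × 10^6 m³

Direct-runoff ordinates (Q − Q_b): 0.0, 17.0, 26.0, 61.0, 93.0, 72.0, 56.0, 44.0, 34.0, 27.0, 0.0 m³/s.
ΣQ_DR = 430.0 m³/s.
With Δt = 1 h = 3600 s, V = ΣQ_DR · Δt = 430.0 × 3600 = 1.55 × 10^6 m³.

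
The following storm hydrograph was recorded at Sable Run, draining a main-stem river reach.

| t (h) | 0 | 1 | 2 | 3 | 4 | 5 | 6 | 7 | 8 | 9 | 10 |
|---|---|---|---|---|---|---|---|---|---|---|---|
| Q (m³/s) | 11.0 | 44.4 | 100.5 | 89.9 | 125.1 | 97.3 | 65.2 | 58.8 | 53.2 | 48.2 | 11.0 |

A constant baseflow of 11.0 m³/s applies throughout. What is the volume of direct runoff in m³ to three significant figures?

V ≈ 2.10 × 10^6 m³

Direct-runoff ordinates (Q − Q_b): 0.0, 33.4, 89.5, 78.9, 114.1, 86.3, 54.2, 47.8, 42.2, 37.2, 0.0 m³/s.
ΣQ_DR = 583.6 m³/s.
With Δt = 1 h = 3600 s, V = ΣQ_DR · Δt = 583.6 × 3600 = 2.10 × 10^6 m³.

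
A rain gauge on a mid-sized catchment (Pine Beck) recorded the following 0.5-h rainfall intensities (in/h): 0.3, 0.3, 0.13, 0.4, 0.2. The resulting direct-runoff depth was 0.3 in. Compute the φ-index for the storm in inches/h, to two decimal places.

φ ≈ 0.15 in/h

Only the 4 blocks with intensity above φ contribute runoff: 0.3, 0.3, 0.4, 0.2 in/h.
Σ(I−φ)·Δt = d  ⇒  (0.3+0.3+0.4+0.2 − 4φ)·0.5 = 0.3
φ = (1.200 − 0.3/0.5) / 4 = 0.15 in/h.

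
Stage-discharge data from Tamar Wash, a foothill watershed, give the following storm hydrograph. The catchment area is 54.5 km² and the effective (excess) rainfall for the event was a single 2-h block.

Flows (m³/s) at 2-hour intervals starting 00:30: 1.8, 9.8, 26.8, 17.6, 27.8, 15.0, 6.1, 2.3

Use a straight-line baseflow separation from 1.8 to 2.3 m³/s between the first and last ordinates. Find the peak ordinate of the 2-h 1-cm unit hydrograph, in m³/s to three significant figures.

U_p ≈ 21.4 m³/s

Direct runoff: 0.00, 7.93, 24.86, 15.59, 25.71, 12.84, 3.87, 0.00 m³/s; ΣQ_DR = 90.80 m³/s, peak = 25.71 m³/s.
Runoff depth d = ΣQ_DR·Δt / A = 90.80 × 7200 / (54.5 km²) = 12.00 mm.
The 1-cm UH is the DRH scaled by (10 mm)/d, so U_p = 25.71 × 10/12.00 = 21.4 m³/s.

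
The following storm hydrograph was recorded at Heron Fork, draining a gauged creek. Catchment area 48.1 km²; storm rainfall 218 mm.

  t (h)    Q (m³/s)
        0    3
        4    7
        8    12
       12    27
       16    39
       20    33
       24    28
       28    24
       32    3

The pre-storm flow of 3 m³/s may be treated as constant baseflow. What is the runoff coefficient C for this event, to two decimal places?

ΣQ_DR = 149.0 m³/s; V = ΣQ_DR·Δt = 2.146 × 10^6 m³.
Runoff depth d = V / A = 44.61 mm.
C = d / P = 44.61 / 218 = 0.20.

C ≈ 0.20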